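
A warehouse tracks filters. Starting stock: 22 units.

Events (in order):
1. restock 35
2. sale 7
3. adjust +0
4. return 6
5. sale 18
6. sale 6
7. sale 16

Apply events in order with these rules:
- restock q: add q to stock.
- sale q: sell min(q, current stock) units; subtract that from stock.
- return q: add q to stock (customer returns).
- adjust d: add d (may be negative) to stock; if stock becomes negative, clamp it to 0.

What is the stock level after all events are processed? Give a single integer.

Processing events:
Start: stock = 22
  Event 1 (restock 35): 22 + 35 = 57
  Event 2 (sale 7): sell min(7,57)=7. stock: 57 - 7 = 50. total_sold = 7
  Event 3 (adjust +0): 50 + 0 = 50
  Event 4 (return 6): 50 + 6 = 56
  Event 5 (sale 18): sell min(18,56)=18. stock: 56 - 18 = 38. total_sold = 25
  Event 6 (sale 6): sell min(6,38)=6. stock: 38 - 6 = 32. total_sold = 31
  Event 7 (sale 16): sell min(16,32)=16. stock: 32 - 16 = 16. total_sold = 47
Final: stock = 16, total_sold = 47

Answer: 16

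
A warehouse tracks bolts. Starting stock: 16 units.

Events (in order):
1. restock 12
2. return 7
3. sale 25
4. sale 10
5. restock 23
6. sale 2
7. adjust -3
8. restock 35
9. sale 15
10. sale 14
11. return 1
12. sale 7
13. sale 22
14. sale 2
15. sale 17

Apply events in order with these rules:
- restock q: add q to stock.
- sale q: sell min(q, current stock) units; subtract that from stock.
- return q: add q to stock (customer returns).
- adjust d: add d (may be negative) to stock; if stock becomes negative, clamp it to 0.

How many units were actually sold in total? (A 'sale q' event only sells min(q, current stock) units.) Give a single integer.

Processing events:
Start: stock = 16
  Event 1 (restock 12): 16 + 12 = 28
  Event 2 (return 7): 28 + 7 = 35
  Event 3 (sale 25): sell min(25,35)=25. stock: 35 - 25 = 10. total_sold = 25
  Event 4 (sale 10): sell min(10,10)=10. stock: 10 - 10 = 0. total_sold = 35
  Event 5 (restock 23): 0 + 23 = 23
  Event 6 (sale 2): sell min(2,23)=2. stock: 23 - 2 = 21. total_sold = 37
  Event 7 (adjust -3): 21 + -3 = 18
  Event 8 (restock 35): 18 + 35 = 53
  Event 9 (sale 15): sell min(15,53)=15. stock: 53 - 15 = 38. total_sold = 52
  Event 10 (sale 14): sell min(14,38)=14. stock: 38 - 14 = 24. total_sold = 66
  Event 11 (return 1): 24 + 1 = 25
  Event 12 (sale 7): sell min(7,25)=7. stock: 25 - 7 = 18. total_sold = 73
  Event 13 (sale 22): sell min(22,18)=18. stock: 18 - 18 = 0. total_sold = 91
  Event 14 (sale 2): sell min(2,0)=0. stock: 0 - 0 = 0. total_sold = 91
  Event 15 (sale 17): sell min(17,0)=0. stock: 0 - 0 = 0. total_sold = 91
Final: stock = 0, total_sold = 91

Answer: 91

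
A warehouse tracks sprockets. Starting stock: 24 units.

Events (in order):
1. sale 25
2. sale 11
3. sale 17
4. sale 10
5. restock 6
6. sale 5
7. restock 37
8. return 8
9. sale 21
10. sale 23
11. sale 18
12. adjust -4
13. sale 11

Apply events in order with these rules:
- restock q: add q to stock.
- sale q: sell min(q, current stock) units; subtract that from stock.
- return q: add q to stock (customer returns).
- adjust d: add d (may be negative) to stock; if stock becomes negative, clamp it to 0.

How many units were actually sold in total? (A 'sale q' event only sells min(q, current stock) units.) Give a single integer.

Answer: 75

Derivation:
Processing events:
Start: stock = 24
  Event 1 (sale 25): sell min(25,24)=24. stock: 24 - 24 = 0. total_sold = 24
  Event 2 (sale 11): sell min(11,0)=0. stock: 0 - 0 = 0. total_sold = 24
  Event 3 (sale 17): sell min(17,0)=0. stock: 0 - 0 = 0. total_sold = 24
  Event 4 (sale 10): sell min(10,0)=0. stock: 0 - 0 = 0. total_sold = 24
  Event 5 (restock 6): 0 + 6 = 6
  Event 6 (sale 5): sell min(5,6)=5. stock: 6 - 5 = 1. total_sold = 29
  Event 7 (restock 37): 1 + 37 = 38
  Event 8 (return 8): 38 + 8 = 46
  Event 9 (sale 21): sell min(21,46)=21. stock: 46 - 21 = 25. total_sold = 50
  Event 10 (sale 23): sell min(23,25)=23. stock: 25 - 23 = 2. total_sold = 73
  Event 11 (sale 18): sell min(18,2)=2. stock: 2 - 2 = 0. total_sold = 75
  Event 12 (adjust -4): 0 + -4 = 0 (clamped to 0)
  Event 13 (sale 11): sell min(11,0)=0. stock: 0 - 0 = 0. total_sold = 75
Final: stock = 0, total_sold = 75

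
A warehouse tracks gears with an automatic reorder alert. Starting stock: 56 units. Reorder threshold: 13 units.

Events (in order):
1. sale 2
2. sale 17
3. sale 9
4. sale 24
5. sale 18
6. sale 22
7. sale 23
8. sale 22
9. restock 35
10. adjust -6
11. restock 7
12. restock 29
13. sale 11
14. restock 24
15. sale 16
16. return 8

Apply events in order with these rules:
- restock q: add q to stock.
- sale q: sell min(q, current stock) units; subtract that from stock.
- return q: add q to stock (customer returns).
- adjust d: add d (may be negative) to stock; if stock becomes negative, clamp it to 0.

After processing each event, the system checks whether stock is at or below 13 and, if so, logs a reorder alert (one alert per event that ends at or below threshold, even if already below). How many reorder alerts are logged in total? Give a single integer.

Answer: 5

Derivation:
Processing events:
Start: stock = 56
  Event 1 (sale 2): sell min(2,56)=2. stock: 56 - 2 = 54. total_sold = 2
  Event 2 (sale 17): sell min(17,54)=17. stock: 54 - 17 = 37. total_sold = 19
  Event 3 (sale 9): sell min(9,37)=9. stock: 37 - 9 = 28. total_sold = 28
  Event 4 (sale 24): sell min(24,28)=24. stock: 28 - 24 = 4. total_sold = 52
  Event 5 (sale 18): sell min(18,4)=4. stock: 4 - 4 = 0. total_sold = 56
  Event 6 (sale 22): sell min(22,0)=0. stock: 0 - 0 = 0. total_sold = 56
  Event 7 (sale 23): sell min(23,0)=0. stock: 0 - 0 = 0. total_sold = 56
  Event 8 (sale 22): sell min(22,0)=0. stock: 0 - 0 = 0. total_sold = 56
  Event 9 (restock 35): 0 + 35 = 35
  Event 10 (adjust -6): 35 + -6 = 29
  Event 11 (restock 7): 29 + 7 = 36
  Event 12 (restock 29): 36 + 29 = 65
  Event 13 (sale 11): sell min(11,65)=11. stock: 65 - 11 = 54. total_sold = 67
  Event 14 (restock 24): 54 + 24 = 78
  Event 15 (sale 16): sell min(16,78)=16. stock: 78 - 16 = 62. total_sold = 83
  Event 16 (return 8): 62 + 8 = 70
Final: stock = 70, total_sold = 83

Checking against threshold 13:
  After event 1: stock=54 > 13
  After event 2: stock=37 > 13
  After event 3: stock=28 > 13
  After event 4: stock=4 <= 13 -> ALERT
  After event 5: stock=0 <= 13 -> ALERT
  After event 6: stock=0 <= 13 -> ALERT
  After event 7: stock=0 <= 13 -> ALERT
  After event 8: stock=0 <= 13 -> ALERT
  After event 9: stock=35 > 13
  After event 10: stock=29 > 13
  After event 11: stock=36 > 13
  After event 12: stock=65 > 13
  After event 13: stock=54 > 13
  After event 14: stock=78 > 13
  After event 15: stock=62 > 13
  After event 16: stock=70 > 13
Alert events: [4, 5, 6, 7, 8]. Count = 5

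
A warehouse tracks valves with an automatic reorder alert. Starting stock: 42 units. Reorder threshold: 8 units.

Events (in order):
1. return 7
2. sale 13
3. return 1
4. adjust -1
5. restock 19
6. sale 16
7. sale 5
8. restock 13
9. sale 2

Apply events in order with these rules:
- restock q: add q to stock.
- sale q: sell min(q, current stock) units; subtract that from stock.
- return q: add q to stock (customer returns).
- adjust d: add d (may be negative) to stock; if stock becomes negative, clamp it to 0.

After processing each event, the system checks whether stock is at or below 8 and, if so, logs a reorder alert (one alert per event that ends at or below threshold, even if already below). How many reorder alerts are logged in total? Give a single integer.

Answer: 0

Derivation:
Processing events:
Start: stock = 42
  Event 1 (return 7): 42 + 7 = 49
  Event 2 (sale 13): sell min(13,49)=13. stock: 49 - 13 = 36. total_sold = 13
  Event 3 (return 1): 36 + 1 = 37
  Event 4 (adjust -1): 37 + -1 = 36
  Event 5 (restock 19): 36 + 19 = 55
  Event 6 (sale 16): sell min(16,55)=16. stock: 55 - 16 = 39. total_sold = 29
  Event 7 (sale 5): sell min(5,39)=5. stock: 39 - 5 = 34. total_sold = 34
  Event 8 (restock 13): 34 + 13 = 47
  Event 9 (sale 2): sell min(2,47)=2. stock: 47 - 2 = 45. total_sold = 36
Final: stock = 45, total_sold = 36

Checking against threshold 8:
  After event 1: stock=49 > 8
  After event 2: stock=36 > 8
  After event 3: stock=37 > 8
  After event 4: stock=36 > 8
  After event 5: stock=55 > 8
  After event 6: stock=39 > 8
  After event 7: stock=34 > 8
  After event 8: stock=47 > 8
  After event 9: stock=45 > 8
Alert events: []. Count = 0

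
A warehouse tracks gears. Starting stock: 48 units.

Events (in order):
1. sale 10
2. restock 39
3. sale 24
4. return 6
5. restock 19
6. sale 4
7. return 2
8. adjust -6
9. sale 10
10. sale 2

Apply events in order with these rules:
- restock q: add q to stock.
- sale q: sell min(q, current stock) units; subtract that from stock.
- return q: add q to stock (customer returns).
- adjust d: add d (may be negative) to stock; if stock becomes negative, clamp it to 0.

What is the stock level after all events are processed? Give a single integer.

Processing events:
Start: stock = 48
  Event 1 (sale 10): sell min(10,48)=10. stock: 48 - 10 = 38. total_sold = 10
  Event 2 (restock 39): 38 + 39 = 77
  Event 3 (sale 24): sell min(24,77)=24. stock: 77 - 24 = 53. total_sold = 34
  Event 4 (return 6): 53 + 6 = 59
  Event 5 (restock 19): 59 + 19 = 78
  Event 6 (sale 4): sell min(4,78)=4. stock: 78 - 4 = 74. total_sold = 38
  Event 7 (return 2): 74 + 2 = 76
  Event 8 (adjust -6): 76 + -6 = 70
  Event 9 (sale 10): sell min(10,70)=10. stock: 70 - 10 = 60. total_sold = 48
  Event 10 (sale 2): sell min(2,60)=2. stock: 60 - 2 = 58. total_sold = 50
Final: stock = 58, total_sold = 50

Answer: 58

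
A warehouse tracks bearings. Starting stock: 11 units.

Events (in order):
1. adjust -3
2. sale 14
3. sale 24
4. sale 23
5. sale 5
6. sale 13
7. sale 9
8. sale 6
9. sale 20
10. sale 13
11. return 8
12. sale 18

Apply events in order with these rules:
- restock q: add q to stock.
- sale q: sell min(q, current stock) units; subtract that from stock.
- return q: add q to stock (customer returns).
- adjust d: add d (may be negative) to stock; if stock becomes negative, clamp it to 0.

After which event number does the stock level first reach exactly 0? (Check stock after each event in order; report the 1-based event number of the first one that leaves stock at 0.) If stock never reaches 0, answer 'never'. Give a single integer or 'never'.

Answer: 2

Derivation:
Processing events:
Start: stock = 11
  Event 1 (adjust -3): 11 + -3 = 8
  Event 2 (sale 14): sell min(14,8)=8. stock: 8 - 8 = 0. total_sold = 8
  Event 3 (sale 24): sell min(24,0)=0. stock: 0 - 0 = 0. total_sold = 8
  Event 4 (sale 23): sell min(23,0)=0. stock: 0 - 0 = 0. total_sold = 8
  Event 5 (sale 5): sell min(5,0)=0. stock: 0 - 0 = 0. total_sold = 8
  Event 6 (sale 13): sell min(13,0)=0. stock: 0 - 0 = 0. total_sold = 8
  Event 7 (sale 9): sell min(9,0)=0. stock: 0 - 0 = 0. total_sold = 8
  Event 8 (sale 6): sell min(6,0)=0. stock: 0 - 0 = 0. total_sold = 8
  Event 9 (sale 20): sell min(20,0)=0. stock: 0 - 0 = 0. total_sold = 8
  Event 10 (sale 13): sell min(13,0)=0. stock: 0 - 0 = 0. total_sold = 8
  Event 11 (return 8): 0 + 8 = 8
  Event 12 (sale 18): sell min(18,8)=8. stock: 8 - 8 = 0. total_sold = 16
Final: stock = 0, total_sold = 16

First zero at event 2.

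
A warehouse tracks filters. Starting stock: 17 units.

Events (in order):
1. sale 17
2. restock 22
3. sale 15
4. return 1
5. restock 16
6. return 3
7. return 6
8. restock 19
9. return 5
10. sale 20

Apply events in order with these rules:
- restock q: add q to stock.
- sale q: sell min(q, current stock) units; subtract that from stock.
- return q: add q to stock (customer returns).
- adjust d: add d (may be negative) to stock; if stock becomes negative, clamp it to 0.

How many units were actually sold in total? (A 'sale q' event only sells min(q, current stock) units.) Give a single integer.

Answer: 52

Derivation:
Processing events:
Start: stock = 17
  Event 1 (sale 17): sell min(17,17)=17. stock: 17 - 17 = 0. total_sold = 17
  Event 2 (restock 22): 0 + 22 = 22
  Event 3 (sale 15): sell min(15,22)=15. stock: 22 - 15 = 7. total_sold = 32
  Event 4 (return 1): 7 + 1 = 8
  Event 5 (restock 16): 8 + 16 = 24
  Event 6 (return 3): 24 + 3 = 27
  Event 7 (return 6): 27 + 6 = 33
  Event 8 (restock 19): 33 + 19 = 52
  Event 9 (return 5): 52 + 5 = 57
  Event 10 (sale 20): sell min(20,57)=20. stock: 57 - 20 = 37. total_sold = 52
Final: stock = 37, total_sold = 52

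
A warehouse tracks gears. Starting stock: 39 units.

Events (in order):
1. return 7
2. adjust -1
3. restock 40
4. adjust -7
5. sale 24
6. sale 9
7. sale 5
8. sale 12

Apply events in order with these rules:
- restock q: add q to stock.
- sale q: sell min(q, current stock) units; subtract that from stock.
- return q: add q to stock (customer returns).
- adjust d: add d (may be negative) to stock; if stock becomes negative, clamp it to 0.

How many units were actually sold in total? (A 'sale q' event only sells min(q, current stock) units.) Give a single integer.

Answer: 50

Derivation:
Processing events:
Start: stock = 39
  Event 1 (return 7): 39 + 7 = 46
  Event 2 (adjust -1): 46 + -1 = 45
  Event 3 (restock 40): 45 + 40 = 85
  Event 4 (adjust -7): 85 + -7 = 78
  Event 5 (sale 24): sell min(24,78)=24. stock: 78 - 24 = 54. total_sold = 24
  Event 6 (sale 9): sell min(9,54)=9. stock: 54 - 9 = 45. total_sold = 33
  Event 7 (sale 5): sell min(5,45)=5. stock: 45 - 5 = 40. total_sold = 38
  Event 8 (sale 12): sell min(12,40)=12. stock: 40 - 12 = 28. total_sold = 50
Final: stock = 28, total_sold = 50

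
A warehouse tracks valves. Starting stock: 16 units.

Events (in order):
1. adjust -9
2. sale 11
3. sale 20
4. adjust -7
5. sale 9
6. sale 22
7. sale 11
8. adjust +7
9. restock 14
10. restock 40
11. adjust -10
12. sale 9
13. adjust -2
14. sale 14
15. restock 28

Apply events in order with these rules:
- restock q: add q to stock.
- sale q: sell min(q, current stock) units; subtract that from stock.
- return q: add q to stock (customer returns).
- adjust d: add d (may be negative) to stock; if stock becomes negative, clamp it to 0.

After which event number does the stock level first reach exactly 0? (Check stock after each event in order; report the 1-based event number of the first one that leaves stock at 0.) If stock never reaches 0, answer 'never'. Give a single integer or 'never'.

Processing events:
Start: stock = 16
  Event 1 (adjust -9): 16 + -9 = 7
  Event 2 (sale 11): sell min(11,7)=7. stock: 7 - 7 = 0. total_sold = 7
  Event 3 (sale 20): sell min(20,0)=0. stock: 0 - 0 = 0. total_sold = 7
  Event 4 (adjust -7): 0 + -7 = 0 (clamped to 0)
  Event 5 (sale 9): sell min(9,0)=0. stock: 0 - 0 = 0. total_sold = 7
  Event 6 (sale 22): sell min(22,0)=0. stock: 0 - 0 = 0. total_sold = 7
  Event 7 (sale 11): sell min(11,0)=0. stock: 0 - 0 = 0. total_sold = 7
  Event 8 (adjust +7): 0 + 7 = 7
  Event 9 (restock 14): 7 + 14 = 21
  Event 10 (restock 40): 21 + 40 = 61
  Event 11 (adjust -10): 61 + -10 = 51
  Event 12 (sale 9): sell min(9,51)=9. stock: 51 - 9 = 42. total_sold = 16
  Event 13 (adjust -2): 42 + -2 = 40
  Event 14 (sale 14): sell min(14,40)=14. stock: 40 - 14 = 26. total_sold = 30
  Event 15 (restock 28): 26 + 28 = 54
Final: stock = 54, total_sold = 30

First zero at event 2.

Answer: 2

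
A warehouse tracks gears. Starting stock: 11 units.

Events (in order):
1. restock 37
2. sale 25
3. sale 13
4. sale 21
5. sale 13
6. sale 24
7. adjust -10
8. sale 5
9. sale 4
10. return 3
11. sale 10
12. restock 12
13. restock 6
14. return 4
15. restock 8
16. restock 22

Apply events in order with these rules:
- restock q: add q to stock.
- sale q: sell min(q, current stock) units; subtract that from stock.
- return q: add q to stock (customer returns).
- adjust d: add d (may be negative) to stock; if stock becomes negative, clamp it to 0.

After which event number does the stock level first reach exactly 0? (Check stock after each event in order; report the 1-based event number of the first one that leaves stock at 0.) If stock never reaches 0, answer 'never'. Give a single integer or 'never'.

Answer: 4

Derivation:
Processing events:
Start: stock = 11
  Event 1 (restock 37): 11 + 37 = 48
  Event 2 (sale 25): sell min(25,48)=25. stock: 48 - 25 = 23. total_sold = 25
  Event 3 (sale 13): sell min(13,23)=13. stock: 23 - 13 = 10. total_sold = 38
  Event 4 (sale 21): sell min(21,10)=10. stock: 10 - 10 = 0. total_sold = 48
  Event 5 (sale 13): sell min(13,0)=0. stock: 0 - 0 = 0. total_sold = 48
  Event 6 (sale 24): sell min(24,0)=0. stock: 0 - 0 = 0. total_sold = 48
  Event 7 (adjust -10): 0 + -10 = 0 (clamped to 0)
  Event 8 (sale 5): sell min(5,0)=0. stock: 0 - 0 = 0. total_sold = 48
  Event 9 (sale 4): sell min(4,0)=0. stock: 0 - 0 = 0. total_sold = 48
  Event 10 (return 3): 0 + 3 = 3
  Event 11 (sale 10): sell min(10,3)=3. stock: 3 - 3 = 0. total_sold = 51
  Event 12 (restock 12): 0 + 12 = 12
  Event 13 (restock 6): 12 + 6 = 18
  Event 14 (return 4): 18 + 4 = 22
  Event 15 (restock 8): 22 + 8 = 30
  Event 16 (restock 22): 30 + 22 = 52
Final: stock = 52, total_sold = 51

First zero at event 4.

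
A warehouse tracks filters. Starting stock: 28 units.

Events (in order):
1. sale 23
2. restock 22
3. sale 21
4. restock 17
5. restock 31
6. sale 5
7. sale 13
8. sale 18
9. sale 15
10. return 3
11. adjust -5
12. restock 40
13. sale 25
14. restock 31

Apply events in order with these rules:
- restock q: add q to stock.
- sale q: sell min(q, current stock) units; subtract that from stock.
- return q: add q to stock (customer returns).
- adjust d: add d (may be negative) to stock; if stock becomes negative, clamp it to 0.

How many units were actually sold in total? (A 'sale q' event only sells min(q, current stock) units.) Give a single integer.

Processing events:
Start: stock = 28
  Event 1 (sale 23): sell min(23,28)=23. stock: 28 - 23 = 5. total_sold = 23
  Event 2 (restock 22): 5 + 22 = 27
  Event 3 (sale 21): sell min(21,27)=21. stock: 27 - 21 = 6. total_sold = 44
  Event 4 (restock 17): 6 + 17 = 23
  Event 5 (restock 31): 23 + 31 = 54
  Event 6 (sale 5): sell min(5,54)=5. stock: 54 - 5 = 49. total_sold = 49
  Event 7 (sale 13): sell min(13,49)=13. stock: 49 - 13 = 36. total_sold = 62
  Event 8 (sale 18): sell min(18,36)=18. stock: 36 - 18 = 18. total_sold = 80
  Event 9 (sale 15): sell min(15,18)=15. stock: 18 - 15 = 3. total_sold = 95
  Event 10 (return 3): 3 + 3 = 6
  Event 11 (adjust -5): 6 + -5 = 1
  Event 12 (restock 40): 1 + 40 = 41
  Event 13 (sale 25): sell min(25,41)=25. stock: 41 - 25 = 16. total_sold = 120
  Event 14 (restock 31): 16 + 31 = 47
Final: stock = 47, total_sold = 120

Answer: 120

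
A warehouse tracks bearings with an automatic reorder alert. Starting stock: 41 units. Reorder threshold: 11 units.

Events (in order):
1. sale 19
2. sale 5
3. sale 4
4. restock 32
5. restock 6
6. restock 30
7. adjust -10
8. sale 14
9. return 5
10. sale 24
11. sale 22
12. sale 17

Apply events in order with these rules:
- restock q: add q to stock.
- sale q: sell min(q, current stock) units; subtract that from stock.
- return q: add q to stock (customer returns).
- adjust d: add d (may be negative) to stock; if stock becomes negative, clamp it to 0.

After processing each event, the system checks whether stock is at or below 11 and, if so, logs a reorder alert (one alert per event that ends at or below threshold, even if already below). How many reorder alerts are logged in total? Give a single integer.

Answer: 1

Derivation:
Processing events:
Start: stock = 41
  Event 1 (sale 19): sell min(19,41)=19. stock: 41 - 19 = 22. total_sold = 19
  Event 2 (sale 5): sell min(5,22)=5. stock: 22 - 5 = 17. total_sold = 24
  Event 3 (sale 4): sell min(4,17)=4. stock: 17 - 4 = 13. total_sold = 28
  Event 4 (restock 32): 13 + 32 = 45
  Event 5 (restock 6): 45 + 6 = 51
  Event 6 (restock 30): 51 + 30 = 81
  Event 7 (adjust -10): 81 + -10 = 71
  Event 8 (sale 14): sell min(14,71)=14. stock: 71 - 14 = 57. total_sold = 42
  Event 9 (return 5): 57 + 5 = 62
  Event 10 (sale 24): sell min(24,62)=24. stock: 62 - 24 = 38. total_sold = 66
  Event 11 (sale 22): sell min(22,38)=22. stock: 38 - 22 = 16. total_sold = 88
  Event 12 (sale 17): sell min(17,16)=16. stock: 16 - 16 = 0. total_sold = 104
Final: stock = 0, total_sold = 104

Checking against threshold 11:
  After event 1: stock=22 > 11
  After event 2: stock=17 > 11
  After event 3: stock=13 > 11
  After event 4: stock=45 > 11
  After event 5: stock=51 > 11
  After event 6: stock=81 > 11
  After event 7: stock=71 > 11
  After event 8: stock=57 > 11
  After event 9: stock=62 > 11
  After event 10: stock=38 > 11
  After event 11: stock=16 > 11
  After event 12: stock=0 <= 11 -> ALERT
Alert events: [12]. Count = 1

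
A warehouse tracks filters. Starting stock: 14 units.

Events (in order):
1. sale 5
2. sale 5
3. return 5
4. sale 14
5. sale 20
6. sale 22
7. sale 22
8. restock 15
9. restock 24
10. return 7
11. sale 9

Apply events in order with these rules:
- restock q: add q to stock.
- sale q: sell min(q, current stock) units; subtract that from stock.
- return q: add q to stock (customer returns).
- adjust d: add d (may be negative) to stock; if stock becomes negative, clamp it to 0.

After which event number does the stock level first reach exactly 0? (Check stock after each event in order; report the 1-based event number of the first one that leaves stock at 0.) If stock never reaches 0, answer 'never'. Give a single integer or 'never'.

Answer: 4

Derivation:
Processing events:
Start: stock = 14
  Event 1 (sale 5): sell min(5,14)=5. stock: 14 - 5 = 9. total_sold = 5
  Event 2 (sale 5): sell min(5,9)=5. stock: 9 - 5 = 4. total_sold = 10
  Event 3 (return 5): 4 + 5 = 9
  Event 4 (sale 14): sell min(14,9)=9. stock: 9 - 9 = 0. total_sold = 19
  Event 5 (sale 20): sell min(20,0)=0. stock: 0 - 0 = 0. total_sold = 19
  Event 6 (sale 22): sell min(22,0)=0. stock: 0 - 0 = 0. total_sold = 19
  Event 7 (sale 22): sell min(22,0)=0. stock: 0 - 0 = 0. total_sold = 19
  Event 8 (restock 15): 0 + 15 = 15
  Event 9 (restock 24): 15 + 24 = 39
  Event 10 (return 7): 39 + 7 = 46
  Event 11 (sale 9): sell min(9,46)=9. stock: 46 - 9 = 37. total_sold = 28
Final: stock = 37, total_sold = 28

First zero at event 4.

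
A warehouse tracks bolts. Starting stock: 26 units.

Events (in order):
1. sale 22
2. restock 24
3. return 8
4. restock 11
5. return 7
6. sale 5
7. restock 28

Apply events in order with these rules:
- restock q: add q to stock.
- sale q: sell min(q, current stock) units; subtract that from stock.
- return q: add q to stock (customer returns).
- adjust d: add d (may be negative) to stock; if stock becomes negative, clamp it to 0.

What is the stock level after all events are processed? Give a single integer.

Processing events:
Start: stock = 26
  Event 1 (sale 22): sell min(22,26)=22. stock: 26 - 22 = 4. total_sold = 22
  Event 2 (restock 24): 4 + 24 = 28
  Event 3 (return 8): 28 + 8 = 36
  Event 4 (restock 11): 36 + 11 = 47
  Event 5 (return 7): 47 + 7 = 54
  Event 6 (sale 5): sell min(5,54)=5. stock: 54 - 5 = 49. total_sold = 27
  Event 7 (restock 28): 49 + 28 = 77
Final: stock = 77, total_sold = 27

Answer: 77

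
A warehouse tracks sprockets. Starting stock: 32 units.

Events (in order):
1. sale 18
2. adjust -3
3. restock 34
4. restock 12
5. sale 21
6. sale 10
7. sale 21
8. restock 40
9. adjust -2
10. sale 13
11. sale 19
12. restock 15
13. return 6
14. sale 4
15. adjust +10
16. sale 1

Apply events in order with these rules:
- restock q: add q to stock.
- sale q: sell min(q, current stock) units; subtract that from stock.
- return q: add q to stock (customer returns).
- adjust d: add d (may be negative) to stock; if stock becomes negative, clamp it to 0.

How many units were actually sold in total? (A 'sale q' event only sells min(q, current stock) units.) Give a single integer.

Answer: 107

Derivation:
Processing events:
Start: stock = 32
  Event 1 (sale 18): sell min(18,32)=18. stock: 32 - 18 = 14. total_sold = 18
  Event 2 (adjust -3): 14 + -3 = 11
  Event 3 (restock 34): 11 + 34 = 45
  Event 4 (restock 12): 45 + 12 = 57
  Event 5 (sale 21): sell min(21,57)=21. stock: 57 - 21 = 36. total_sold = 39
  Event 6 (sale 10): sell min(10,36)=10. stock: 36 - 10 = 26. total_sold = 49
  Event 7 (sale 21): sell min(21,26)=21. stock: 26 - 21 = 5. total_sold = 70
  Event 8 (restock 40): 5 + 40 = 45
  Event 9 (adjust -2): 45 + -2 = 43
  Event 10 (sale 13): sell min(13,43)=13. stock: 43 - 13 = 30. total_sold = 83
  Event 11 (sale 19): sell min(19,30)=19. stock: 30 - 19 = 11. total_sold = 102
  Event 12 (restock 15): 11 + 15 = 26
  Event 13 (return 6): 26 + 6 = 32
  Event 14 (sale 4): sell min(4,32)=4. stock: 32 - 4 = 28. total_sold = 106
  Event 15 (adjust +10): 28 + 10 = 38
  Event 16 (sale 1): sell min(1,38)=1. stock: 38 - 1 = 37. total_sold = 107
Final: stock = 37, total_sold = 107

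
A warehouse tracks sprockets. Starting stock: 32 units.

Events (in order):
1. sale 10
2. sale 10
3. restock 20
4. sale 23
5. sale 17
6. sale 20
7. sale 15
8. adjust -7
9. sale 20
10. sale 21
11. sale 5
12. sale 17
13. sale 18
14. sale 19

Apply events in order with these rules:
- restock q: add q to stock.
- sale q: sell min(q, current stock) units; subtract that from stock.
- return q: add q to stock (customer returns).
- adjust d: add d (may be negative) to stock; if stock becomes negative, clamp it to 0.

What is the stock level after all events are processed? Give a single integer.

Processing events:
Start: stock = 32
  Event 1 (sale 10): sell min(10,32)=10. stock: 32 - 10 = 22. total_sold = 10
  Event 2 (sale 10): sell min(10,22)=10. stock: 22 - 10 = 12. total_sold = 20
  Event 3 (restock 20): 12 + 20 = 32
  Event 4 (sale 23): sell min(23,32)=23. stock: 32 - 23 = 9. total_sold = 43
  Event 5 (sale 17): sell min(17,9)=9. stock: 9 - 9 = 0. total_sold = 52
  Event 6 (sale 20): sell min(20,0)=0. stock: 0 - 0 = 0. total_sold = 52
  Event 7 (sale 15): sell min(15,0)=0. stock: 0 - 0 = 0. total_sold = 52
  Event 8 (adjust -7): 0 + -7 = 0 (clamped to 0)
  Event 9 (sale 20): sell min(20,0)=0. stock: 0 - 0 = 0. total_sold = 52
  Event 10 (sale 21): sell min(21,0)=0. stock: 0 - 0 = 0. total_sold = 52
  Event 11 (sale 5): sell min(5,0)=0. stock: 0 - 0 = 0. total_sold = 52
  Event 12 (sale 17): sell min(17,0)=0. stock: 0 - 0 = 0. total_sold = 52
  Event 13 (sale 18): sell min(18,0)=0. stock: 0 - 0 = 0. total_sold = 52
  Event 14 (sale 19): sell min(19,0)=0. stock: 0 - 0 = 0. total_sold = 52
Final: stock = 0, total_sold = 52

Answer: 0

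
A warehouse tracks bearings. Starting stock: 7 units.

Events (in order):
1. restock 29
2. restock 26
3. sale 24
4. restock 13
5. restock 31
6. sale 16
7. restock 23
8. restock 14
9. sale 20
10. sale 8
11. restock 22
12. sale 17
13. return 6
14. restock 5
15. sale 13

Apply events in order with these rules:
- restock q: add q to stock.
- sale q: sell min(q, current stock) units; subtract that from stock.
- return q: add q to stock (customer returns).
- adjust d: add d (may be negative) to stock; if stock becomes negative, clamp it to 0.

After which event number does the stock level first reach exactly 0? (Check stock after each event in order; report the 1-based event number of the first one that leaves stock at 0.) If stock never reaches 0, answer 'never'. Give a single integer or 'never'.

Processing events:
Start: stock = 7
  Event 1 (restock 29): 7 + 29 = 36
  Event 2 (restock 26): 36 + 26 = 62
  Event 3 (sale 24): sell min(24,62)=24. stock: 62 - 24 = 38. total_sold = 24
  Event 4 (restock 13): 38 + 13 = 51
  Event 5 (restock 31): 51 + 31 = 82
  Event 6 (sale 16): sell min(16,82)=16. stock: 82 - 16 = 66. total_sold = 40
  Event 7 (restock 23): 66 + 23 = 89
  Event 8 (restock 14): 89 + 14 = 103
  Event 9 (sale 20): sell min(20,103)=20. stock: 103 - 20 = 83. total_sold = 60
  Event 10 (sale 8): sell min(8,83)=8. stock: 83 - 8 = 75. total_sold = 68
  Event 11 (restock 22): 75 + 22 = 97
  Event 12 (sale 17): sell min(17,97)=17. stock: 97 - 17 = 80. total_sold = 85
  Event 13 (return 6): 80 + 6 = 86
  Event 14 (restock 5): 86 + 5 = 91
  Event 15 (sale 13): sell min(13,91)=13. stock: 91 - 13 = 78. total_sold = 98
Final: stock = 78, total_sold = 98

Stock never reaches 0.

Answer: never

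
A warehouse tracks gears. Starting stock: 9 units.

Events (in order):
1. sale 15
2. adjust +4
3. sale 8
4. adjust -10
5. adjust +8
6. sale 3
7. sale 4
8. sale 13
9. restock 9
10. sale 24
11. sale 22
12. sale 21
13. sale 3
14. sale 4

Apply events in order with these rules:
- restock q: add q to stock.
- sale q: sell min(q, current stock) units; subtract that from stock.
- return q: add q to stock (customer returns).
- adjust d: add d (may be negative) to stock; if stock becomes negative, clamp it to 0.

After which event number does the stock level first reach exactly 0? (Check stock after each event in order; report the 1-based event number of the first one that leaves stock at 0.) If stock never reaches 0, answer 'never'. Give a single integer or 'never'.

Answer: 1

Derivation:
Processing events:
Start: stock = 9
  Event 1 (sale 15): sell min(15,9)=9. stock: 9 - 9 = 0. total_sold = 9
  Event 2 (adjust +4): 0 + 4 = 4
  Event 3 (sale 8): sell min(8,4)=4. stock: 4 - 4 = 0. total_sold = 13
  Event 4 (adjust -10): 0 + -10 = 0 (clamped to 0)
  Event 5 (adjust +8): 0 + 8 = 8
  Event 6 (sale 3): sell min(3,8)=3. stock: 8 - 3 = 5. total_sold = 16
  Event 7 (sale 4): sell min(4,5)=4. stock: 5 - 4 = 1. total_sold = 20
  Event 8 (sale 13): sell min(13,1)=1. stock: 1 - 1 = 0. total_sold = 21
  Event 9 (restock 9): 0 + 9 = 9
  Event 10 (sale 24): sell min(24,9)=9. stock: 9 - 9 = 0. total_sold = 30
  Event 11 (sale 22): sell min(22,0)=0. stock: 0 - 0 = 0. total_sold = 30
  Event 12 (sale 21): sell min(21,0)=0. stock: 0 - 0 = 0. total_sold = 30
  Event 13 (sale 3): sell min(3,0)=0. stock: 0 - 0 = 0. total_sold = 30
  Event 14 (sale 4): sell min(4,0)=0. stock: 0 - 0 = 0. total_sold = 30
Final: stock = 0, total_sold = 30

First zero at event 1.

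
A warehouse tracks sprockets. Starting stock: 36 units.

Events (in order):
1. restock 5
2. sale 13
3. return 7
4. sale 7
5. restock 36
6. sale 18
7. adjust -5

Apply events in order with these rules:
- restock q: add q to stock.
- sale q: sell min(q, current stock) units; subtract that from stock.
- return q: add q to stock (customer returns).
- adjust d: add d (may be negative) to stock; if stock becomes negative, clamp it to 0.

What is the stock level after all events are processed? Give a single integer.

Processing events:
Start: stock = 36
  Event 1 (restock 5): 36 + 5 = 41
  Event 2 (sale 13): sell min(13,41)=13. stock: 41 - 13 = 28. total_sold = 13
  Event 3 (return 7): 28 + 7 = 35
  Event 4 (sale 7): sell min(7,35)=7. stock: 35 - 7 = 28. total_sold = 20
  Event 5 (restock 36): 28 + 36 = 64
  Event 6 (sale 18): sell min(18,64)=18. stock: 64 - 18 = 46. total_sold = 38
  Event 7 (adjust -5): 46 + -5 = 41
Final: stock = 41, total_sold = 38

Answer: 41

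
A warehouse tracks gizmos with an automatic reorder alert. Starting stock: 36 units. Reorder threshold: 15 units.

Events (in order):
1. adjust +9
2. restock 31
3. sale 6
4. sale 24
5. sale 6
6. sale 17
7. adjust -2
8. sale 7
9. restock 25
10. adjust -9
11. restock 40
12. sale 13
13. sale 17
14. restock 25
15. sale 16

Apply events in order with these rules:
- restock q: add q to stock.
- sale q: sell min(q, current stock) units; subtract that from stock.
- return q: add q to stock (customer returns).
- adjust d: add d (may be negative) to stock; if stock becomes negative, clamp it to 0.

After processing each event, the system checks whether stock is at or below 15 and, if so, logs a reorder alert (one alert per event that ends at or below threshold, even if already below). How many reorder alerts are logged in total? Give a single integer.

Processing events:
Start: stock = 36
  Event 1 (adjust +9): 36 + 9 = 45
  Event 2 (restock 31): 45 + 31 = 76
  Event 3 (sale 6): sell min(6,76)=6. stock: 76 - 6 = 70. total_sold = 6
  Event 4 (sale 24): sell min(24,70)=24. stock: 70 - 24 = 46. total_sold = 30
  Event 5 (sale 6): sell min(6,46)=6. stock: 46 - 6 = 40. total_sold = 36
  Event 6 (sale 17): sell min(17,40)=17. stock: 40 - 17 = 23. total_sold = 53
  Event 7 (adjust -2): 23 + -2 = 21
  Event 8 (sale 7): sell min(7,21)=7. stock: 21 - 7 = 14. total_sold = 60
  Event 9 (restock 25): 14 + 25 = 39
  Event 10 (adjust -9): 39 + -9 = 30
  Event 11 (restock 40): 30 + 40 = 70
  Event 12 (sale 13): sell min(13,70)=13. stock: 70 - 13 = 57. total_sold = 73
  Event 13 (sale 17): sell min(17,57)=17. stock: 57 - 17 = 40. total_sold = 90
  Event 14 (restock 25): 40 + 25 = 65
  Event 15 (sale 16): sell min(16,65)=16. stock: 65 - 16 = 49. total_sold = 106
Final: stock = 49, total_sold = 106

Checking against threshold 15:
  After event 1: stock=45 > 15
  After event 2: stock=76 > 15
  After event 3: stock=70 > 15
  After event 4: stock=46 > 15
  After event 5: stock=40 > 15
  After event 6: stock=23 > 15
  After event 7: stock=21 > 15
  After event 8: stock=14 <= 15 -> ALERT
  After event 9: stock=39 > 15
  After event 10: stock=30 > 15
  After event 11: stock=70 > 15
  After event 12: stock=57 > 15
  After event 13: stock=40 > 15
  After event 14: stock=65 > 15
  After event 15: stock=49 > 15
Alert events: [8]. Count = 1

Answer: 1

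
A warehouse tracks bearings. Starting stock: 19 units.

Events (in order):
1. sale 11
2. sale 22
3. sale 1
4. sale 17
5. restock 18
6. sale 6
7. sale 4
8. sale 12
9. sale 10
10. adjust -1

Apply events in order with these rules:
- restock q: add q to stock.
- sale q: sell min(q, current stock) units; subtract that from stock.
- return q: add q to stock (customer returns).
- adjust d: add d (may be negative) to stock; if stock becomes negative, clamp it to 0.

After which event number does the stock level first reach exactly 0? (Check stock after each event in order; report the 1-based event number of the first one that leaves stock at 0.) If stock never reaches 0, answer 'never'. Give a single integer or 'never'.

Processing events:
Start: stock = 19
  Event 1 (sale 11): sell min(11,19)=11. stock: 19 - 11 = 8. total_sold = 11
  Event 2 (sale 22): sell min(22,8)=8. stock: 8 - 8 = 0. total_sold = 19
  Event 3 (sale 1): sell min(1,0)=0. stock: 0 - 0 = 0. total_sold = 19
  Event 4 (sale 17): sell min(17,0)=0. stock: 0 - 0 = 0. total_sold = 19
  Event 5 (restock 18): 0 + 18 = 18
  Event 6 (sale 6): sell min(6,18)=6. stock: 18 - 6 = 12. total_sold = 25
  Event 7 (sale 4): sell min(4,12)=4. stock: 12 - 4 = 8. total_sold = 29
  Event 8 (sale 12): sell min(12,8)=8. stock: 8 - 8 = 0. total_sold = 37
  Event 9 (sale 10): sell min(10,0)=0. stock: 0 - 0 = 0. total_sold = 37
  Event 10 (adjust -1): 0 + -1 = 0 (clamped to 0)
Final: stock = 0, total_sold = 37

First zero at event 2.

Answer: 2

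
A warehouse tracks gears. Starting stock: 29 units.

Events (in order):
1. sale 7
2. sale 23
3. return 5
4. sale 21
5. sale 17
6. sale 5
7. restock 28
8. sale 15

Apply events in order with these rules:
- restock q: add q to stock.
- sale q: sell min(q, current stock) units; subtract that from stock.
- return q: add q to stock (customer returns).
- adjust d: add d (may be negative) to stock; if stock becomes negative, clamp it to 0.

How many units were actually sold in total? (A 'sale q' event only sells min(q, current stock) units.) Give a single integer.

Answer: 49

Derivation:
Processing events:
Start: stock = 29
  Event 1 (sale 7): sell min(7,29)=7. stock: 29 - 7 = 22. total_sold = 7
  Event 2 (sale 23): sell min(23,22)=22. stock: 22 - 22 = 0. total_sold = 29
  Event 3 (return 5): 0 + 5 = 5
  Event 4 (sale 21): sell min(21,5)=5. stock: 5 - 5 = 0. total_sold = 34
  Event 5 (sale 17): sell min(17,0)=0. stock: 0 - 0 = 0. total_sold = 34
  Event 6 (sale 5): sell min(5,0)=0. stock: 0 - 0 = 0. total_sold = 34
  Event 7 (restock 28): 0 + 28 = 28
  Event 8 (sale 15): sell min(15,28)=15. stock: 28 - 15 = 13. total_sold = 49
Final: stock = 13, total_sold = 49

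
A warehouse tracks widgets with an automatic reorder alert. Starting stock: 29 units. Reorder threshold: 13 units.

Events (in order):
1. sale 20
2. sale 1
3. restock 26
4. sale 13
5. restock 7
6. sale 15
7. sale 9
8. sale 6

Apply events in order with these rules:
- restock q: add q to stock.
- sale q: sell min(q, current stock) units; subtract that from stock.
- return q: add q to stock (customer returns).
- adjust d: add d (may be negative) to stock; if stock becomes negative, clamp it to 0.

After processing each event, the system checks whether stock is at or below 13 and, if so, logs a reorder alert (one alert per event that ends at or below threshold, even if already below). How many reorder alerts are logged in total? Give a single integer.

Answer: 5

Derivation:
Processing events:
Start: stock = 29
  Event 1 (sale 20): sell min(20,29)=20. stock: 29 - 20 = 9. total_sold = 20
  Event 2 (sale 1): sell min(1,9)=1. stock: 9 - 1 = 8. total_sold = 21
  Event 3 (restock 26): 8 + 26 = 34
  Event 4 (sale 13): sell min(13,34)=13. stock: 34 - 13 = 21. total_sold = 34
  Event 5 (restock 7): 21 + 7 = 28
  Event 6 (sale 15): sell min(15,28)=15. stock: 28 - 15 = 13. total_sold = 49
  Event 7 (sale 9): sell min(9,13)=9. stock: 13 - 9 = 4. total_sold = 58
  Event 8 (sale 6): sell min(6,4)=4. stock: 4 - 4 = 0. total_sold = 62
Final: stock = 0, total_sold = 62

Checking against threshold 13:
  After event 1: stock=9 <= 13 -> ALERT
  After event 2: stock=8 <= 13 -> ALERT
  After event 3: stock=34 > 13
  After event 4: stock=21 > 13
  After event 5: stock=28 > 13
  After event 6: stock=13 <= 13 -> ALERT
  After event 7: stock=4 <= 13 -> ALERT
  After event 8: stock=0 <= 13 -> ALERT
Alert events: [1, 2, 6, 7, 8]. Count = 5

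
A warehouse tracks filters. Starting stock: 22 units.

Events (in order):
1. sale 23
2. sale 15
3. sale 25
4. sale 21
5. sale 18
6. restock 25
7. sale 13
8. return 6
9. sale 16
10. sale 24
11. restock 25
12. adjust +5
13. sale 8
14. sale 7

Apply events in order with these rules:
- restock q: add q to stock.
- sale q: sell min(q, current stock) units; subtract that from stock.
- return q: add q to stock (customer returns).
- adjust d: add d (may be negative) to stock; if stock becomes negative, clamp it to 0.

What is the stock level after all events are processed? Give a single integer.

Processing events:
Start: stock = 22
  Event 1 (sale 23): sell min(23,22)=22. stock: 22 - 22 = 0. total_sold = 22
  Event 2 (sale 15): sell min(15,0)=0. stock: 0 - 0 = 0. total_sold = 22
  Event 3 (sale 25): sell min(25,0)=0. stock: 0 - 0 = 0. total_sold = 22
  Event 4 (sale 21): sell min(21,0)=0. stock: 0 - 0 = 0. total_sold = 22
  Event 5 (sale 18): sell min(18,0)=0. stock: 0 - 0 = 0. total_sold = 22
  Event 6 (restock 25): 0 + 25 = 25
  Event 7 (sale 13): sell min(13,25)=13. stock: 25 - 13 = 12. total_sold = 35
  Event 8 (return 6): 12 + 6 = 18
  Event 9 (sale 16): sell min(16,18)=16. stock: 18 - 16 = 2. total_sold = 51
  Event 10 (sale 24): sell min(24,2)=2. stock: 2 - 2 = 0. total_sold = 53
  Event 11 (restock 25): 0 + 25 = 25
  Event 12 (adjust +5): 25 + 5 = 30
  Event 13 (sale 8): sell min(8,30)=8. stock: 30 - 8 = 22. total_sold = 61
  Event 14 (sale 7): sell min(7,22)=7. stock: 22 - 7 = 15. total_sold = 68
Final: stock = 15, total_sold = 68

Answer: 15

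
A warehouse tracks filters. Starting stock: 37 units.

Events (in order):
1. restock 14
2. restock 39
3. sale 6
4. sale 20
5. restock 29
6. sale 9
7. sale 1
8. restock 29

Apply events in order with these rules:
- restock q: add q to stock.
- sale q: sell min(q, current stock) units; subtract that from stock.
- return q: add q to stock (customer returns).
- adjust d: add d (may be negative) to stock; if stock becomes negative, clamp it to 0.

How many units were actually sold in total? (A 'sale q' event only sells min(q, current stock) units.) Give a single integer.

Processing events:
Start: stock = 37
  Event 1 (restock 14): 37 + 14 = 51
  Event 2 (restock 39): 51 + 39 = 90
  Event 3 (sale 6): sell min(6,90)=6. stock: 90 - 6 = 84. total_sold = 6
  Event 4 (sale 20): sell min(20,84)=20. stock: 84 - 20 = 64. total_sold = 26
  Event 5 (restock 29): 64 + 29 = 93
  Event 6 (sale 9): sell min(9,93)=9. stock: 93 - 9 = 84. total_sold = 35
  Event 7 (sale 1): sell min(1,84)=1. stock: 84 - 1 = 83. total_sold = 36
  Event 8 (restock 29): 83 + 29 = 112
Final: stock = 112, total_sold = 36

Answer: 36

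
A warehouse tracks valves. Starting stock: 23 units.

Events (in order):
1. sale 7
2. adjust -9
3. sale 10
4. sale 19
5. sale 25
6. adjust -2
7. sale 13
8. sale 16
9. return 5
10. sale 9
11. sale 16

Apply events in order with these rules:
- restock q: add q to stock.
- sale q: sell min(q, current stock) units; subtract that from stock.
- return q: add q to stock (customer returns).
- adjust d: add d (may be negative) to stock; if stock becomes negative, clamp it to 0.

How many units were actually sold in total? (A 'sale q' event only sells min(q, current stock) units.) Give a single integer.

Answer: 19

Derivation:
Processing events:
Start: stock = 23
  Event 1 (sale 7): sell min(7,23)=7. stock: 23 - 7 = 16. total_sold = 7
  Event 2 (adjust -9): 16 + -9 = 7
  Event 3 (sale 10): sell min(10,7)=7. stock: 7 - 7 = 0. total_sold = 14
  Event 4 (sale 19): sell min(19,0)=0. stock: 0 - 0 = 0. total_sold = 14
  Event 5 (sale 25): sell min(25,0)=0. stock: 0 - 0 = 0. total_sold = 14
  Event 6 (adjust -2): 0 + -2 = 0 (clamped to 0)
  Event 7 (sale 13): sell min(13,0)=0. stock: 0 - 0 = 0. total_sold = 14
  Event 8 (sale 16): sell min(16,0)=0. stock: 0 - 0 = 0. total_sold = 14
  Event 9 (return 5): 0 + 5 = 5
  Event 10 (sale 9): sell min(9,5)=5. stock: 5 - 5 = 0. total_sold = 19
  Event 11 (sale 16): sell min(16,0)=0. stock: 0 - 0 = 0. total_sold = 19
Final: stock = 0, total_sold = 19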